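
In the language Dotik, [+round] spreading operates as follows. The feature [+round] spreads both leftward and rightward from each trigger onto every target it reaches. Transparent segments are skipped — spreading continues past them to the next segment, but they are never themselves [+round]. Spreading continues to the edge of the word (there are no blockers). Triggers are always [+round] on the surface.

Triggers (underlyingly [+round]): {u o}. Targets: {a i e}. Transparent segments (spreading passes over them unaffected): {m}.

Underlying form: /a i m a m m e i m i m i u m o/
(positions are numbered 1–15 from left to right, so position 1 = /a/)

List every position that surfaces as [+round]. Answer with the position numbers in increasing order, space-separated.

1 2 4 7 8 10 12 13 15

From /u/ at 13 rightward: 14 /m/ transparent; 15 /o/ is itself a trigger — this domain ends here.
From /u/ at 13 leftward: 12 /i/ → [+round]; 11 /m/ transparent; 10 /i/ → [+round]; 9 /m/ transparent; 8 /i/ → [+round]; 7 /e/ → [+round]; 6 /m/ transparent; 5 /m/ transparent; 4 /a/ → [+round]; 3 /m/ transparent; 2 /i/ → [+round]; 1 /a/ → [+round]; word edge.
From /o/ at 15 rightward: word edge.
From /o/ at 15 leftward: 14 /m/ transparent; 13 /u/ is itself a trigger — this domain ends here.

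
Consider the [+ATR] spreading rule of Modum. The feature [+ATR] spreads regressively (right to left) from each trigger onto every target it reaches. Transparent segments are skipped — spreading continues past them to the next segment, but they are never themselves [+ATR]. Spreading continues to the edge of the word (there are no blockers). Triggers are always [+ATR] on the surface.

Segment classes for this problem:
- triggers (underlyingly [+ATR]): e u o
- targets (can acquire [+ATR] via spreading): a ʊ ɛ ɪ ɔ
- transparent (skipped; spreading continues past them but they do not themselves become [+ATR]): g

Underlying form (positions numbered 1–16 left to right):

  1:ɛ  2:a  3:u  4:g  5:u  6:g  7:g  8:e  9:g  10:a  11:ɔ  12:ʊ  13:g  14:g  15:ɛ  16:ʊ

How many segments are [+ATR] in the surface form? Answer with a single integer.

From /u/ at 3 leftward: 2 /a/ → [+ATR]; 1 /ɛ/ → [+ATR]; word edge.
From /u/ at 5 leftward: 4 /g/ transparent; 3 /u/ is itself a trigger — this domain ends here.
From /e/ at 8 leftward: 7 /g/ transparent; 6 /g/ transparent; 5 /u/ is itself a trigger — this domain ends here.
Targets with no active source: positions 10 11 12 15 16 stay [-ATR].
[+ATR] positions on the surface: 1 2 3 5 8.

5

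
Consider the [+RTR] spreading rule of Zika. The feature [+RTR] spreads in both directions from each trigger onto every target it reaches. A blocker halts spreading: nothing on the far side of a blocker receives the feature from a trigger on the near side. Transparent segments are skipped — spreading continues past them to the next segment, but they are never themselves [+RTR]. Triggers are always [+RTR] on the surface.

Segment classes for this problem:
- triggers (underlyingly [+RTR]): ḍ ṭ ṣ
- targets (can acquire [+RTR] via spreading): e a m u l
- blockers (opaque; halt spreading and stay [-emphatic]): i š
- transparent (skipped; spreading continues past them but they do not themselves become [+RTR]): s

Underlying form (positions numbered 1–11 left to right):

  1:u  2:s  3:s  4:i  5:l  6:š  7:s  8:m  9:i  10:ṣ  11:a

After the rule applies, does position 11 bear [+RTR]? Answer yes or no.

yes

From /ṣ/ at 10 rightward: 11 /a/ → [+RTR]; word edge.
From /ṣ/ at 10 leftward: 9 /i/ blocks.
Targets with no active source: positions 1 5 8 stay [-emphatic].
[+RTR] positions on the surface: 10 11.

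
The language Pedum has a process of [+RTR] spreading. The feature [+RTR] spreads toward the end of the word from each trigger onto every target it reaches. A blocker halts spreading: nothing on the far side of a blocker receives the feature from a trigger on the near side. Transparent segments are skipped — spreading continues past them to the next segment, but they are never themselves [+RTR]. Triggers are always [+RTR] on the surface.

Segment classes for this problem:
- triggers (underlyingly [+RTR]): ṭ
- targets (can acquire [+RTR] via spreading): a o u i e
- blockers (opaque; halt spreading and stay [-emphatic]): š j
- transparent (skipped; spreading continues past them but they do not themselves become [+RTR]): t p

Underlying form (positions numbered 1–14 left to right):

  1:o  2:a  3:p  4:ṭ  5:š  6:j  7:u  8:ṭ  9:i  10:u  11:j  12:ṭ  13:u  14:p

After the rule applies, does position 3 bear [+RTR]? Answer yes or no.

From /ṭ/ at 4 rightward: 5 /š/ blocks.
From /ṭ/ at 8 rightward: 9 /i/ → [+RTR]; 10 /u/ → [+RTR]; 11 /j/ blocks.
From /ṭ/ at 12 rightward: 13 /u/ → [+RTR]; 14 /p/ transparent; word edge.
Targets with no active source: positions 1 2 7 stay [-emphatic].
[+RTR] positions on the surface: 4 8 9 10 12 13.

no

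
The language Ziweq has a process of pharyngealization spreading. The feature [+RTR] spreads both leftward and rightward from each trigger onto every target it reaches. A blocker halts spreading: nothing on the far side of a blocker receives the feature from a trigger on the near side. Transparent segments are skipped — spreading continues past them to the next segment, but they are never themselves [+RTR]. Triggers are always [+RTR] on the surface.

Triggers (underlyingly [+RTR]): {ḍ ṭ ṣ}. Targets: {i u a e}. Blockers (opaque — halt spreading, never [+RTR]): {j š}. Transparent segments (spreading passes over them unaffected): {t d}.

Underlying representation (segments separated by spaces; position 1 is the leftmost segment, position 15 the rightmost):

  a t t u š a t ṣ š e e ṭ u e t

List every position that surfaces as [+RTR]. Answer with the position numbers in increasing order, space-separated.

6 8 10 11 12 13 14

From /ṣ/ at 8 rightward: 9 /š/ blocks.
From /ṣ/ at 8 leftward: 7 /t/ transparent; 6 /a/ → [+RTR]; 5 /š/ blocks.
From /ṭ/ at 12 rightward: 13 /u/ → [+RTR]; 14 /e/ → [+RTR]; 15 /t/ transparent; word edge.
From /ṭ/ at 12 leftward: 11 /e/ → [+RTR]; 10 /e/ → [+RTR]; 9 /š/ blocks.
Targets with no active source: positions 1 4 stay [-emphatic].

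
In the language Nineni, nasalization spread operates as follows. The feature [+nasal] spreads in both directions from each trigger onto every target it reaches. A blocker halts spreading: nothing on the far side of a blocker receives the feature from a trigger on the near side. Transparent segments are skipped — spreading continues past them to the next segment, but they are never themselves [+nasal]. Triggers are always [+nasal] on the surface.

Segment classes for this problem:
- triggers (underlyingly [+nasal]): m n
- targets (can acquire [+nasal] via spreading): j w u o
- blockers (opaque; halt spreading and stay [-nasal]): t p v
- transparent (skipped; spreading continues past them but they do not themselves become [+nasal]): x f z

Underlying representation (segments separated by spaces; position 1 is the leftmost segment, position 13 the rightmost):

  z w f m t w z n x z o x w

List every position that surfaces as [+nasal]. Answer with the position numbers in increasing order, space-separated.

2 4 6 8 11 13

From /m/ at 4 rightward: 5 /t/ blocks.
From /m/ at 4 leftward: 3 /f/ transparent; 2 /w/ → [+nasal]; 1 /z/ transparent; word edge.
From /n/ at 8 rightward: 9 /x/ transparent; 10 /z/ transparent; 11 /o/ → [+nasal]; 12 /x/ transparent; 13 /w/ → [+nasal]; word edge.
From /n/ at 8 leftward: 7 /z/ transparent; 6 /w/ → [+nasal]; 5 /t/ blocks.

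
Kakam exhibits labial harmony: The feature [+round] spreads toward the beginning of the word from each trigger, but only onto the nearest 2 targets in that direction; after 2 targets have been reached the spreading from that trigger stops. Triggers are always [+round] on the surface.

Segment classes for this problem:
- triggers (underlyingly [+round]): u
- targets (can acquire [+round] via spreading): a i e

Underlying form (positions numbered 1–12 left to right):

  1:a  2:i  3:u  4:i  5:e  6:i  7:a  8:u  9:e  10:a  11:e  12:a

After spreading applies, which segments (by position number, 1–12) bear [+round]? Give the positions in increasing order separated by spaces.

From /u/ at 3 leftward: 2 /i/ → [+round]; 1 /a/ → [+round]; bound reached.
From /u/ at 8 leftward: 7 /a/ → [+round]; 6 /i/ → [+round]; bound reached.
Targets with no active source: positions 4 5 9 10 11 12 stay [-round].

1 2 3 6 7 8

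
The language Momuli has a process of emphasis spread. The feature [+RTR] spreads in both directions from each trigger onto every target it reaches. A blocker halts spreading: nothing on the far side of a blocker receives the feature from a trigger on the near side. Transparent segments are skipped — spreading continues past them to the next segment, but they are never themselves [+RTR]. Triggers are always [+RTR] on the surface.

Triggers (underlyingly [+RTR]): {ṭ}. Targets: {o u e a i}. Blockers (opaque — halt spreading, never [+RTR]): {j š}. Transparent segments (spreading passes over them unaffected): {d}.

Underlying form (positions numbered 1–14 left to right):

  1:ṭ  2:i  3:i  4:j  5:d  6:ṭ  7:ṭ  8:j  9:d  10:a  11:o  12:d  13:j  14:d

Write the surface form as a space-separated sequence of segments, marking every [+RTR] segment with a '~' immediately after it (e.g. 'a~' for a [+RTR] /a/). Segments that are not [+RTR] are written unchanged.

From /ṭ/ at 1 rightward: 2 /i/ → [+RTR]; 3 /i/ → [+RTR]; 4 /j/ blocks.
From /ṭ/ at 1 leftward: word edge.
From /ṭ/ at 6 rightward: 7 /ṭ/ is itself a trigger — this domain ends here.
From /ṭ/ at 6 leftward: 5 /d/ transparent; 4 /j/ blocks.
From /ṭ/ at 7 rightward: 8 /j/ blocks.
From /ṭ/ at 7 leftward: 6 /ṭ/ is itself a trigger — this domain ends here.
Targets with no active source: positions 10 11 stay [-emphatic].
[+RTR] positions on the surface: 1 2 3 6 7.

ṭ~ i~ i~ j d ṭ~ ṭ~ j d a o d j d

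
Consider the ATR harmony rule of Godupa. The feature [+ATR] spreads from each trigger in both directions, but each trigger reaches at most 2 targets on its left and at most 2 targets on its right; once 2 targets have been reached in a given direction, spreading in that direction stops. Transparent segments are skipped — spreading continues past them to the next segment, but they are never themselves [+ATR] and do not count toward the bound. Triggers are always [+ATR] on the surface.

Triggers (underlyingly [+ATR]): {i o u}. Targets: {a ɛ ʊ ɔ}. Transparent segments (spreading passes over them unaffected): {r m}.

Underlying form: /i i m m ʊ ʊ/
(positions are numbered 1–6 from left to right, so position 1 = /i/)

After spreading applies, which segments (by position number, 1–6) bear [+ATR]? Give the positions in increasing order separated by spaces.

From /i/ at 1 rightward: 2 /i/ is itself a trigger — this domain ends here.
From /i/ at 1 leftward: word edge.
From /i/ at 2 rightward: 3 /m/ transparent; 4 /m/ transparent; 5 /ʊ/ → [+ATR]; 6 /ʊ/ → [+ATR]; bound reached.
From /i/ at 2 leftward: 1 /i/ is itself a trigger — this domain ends here.

1 2 5 6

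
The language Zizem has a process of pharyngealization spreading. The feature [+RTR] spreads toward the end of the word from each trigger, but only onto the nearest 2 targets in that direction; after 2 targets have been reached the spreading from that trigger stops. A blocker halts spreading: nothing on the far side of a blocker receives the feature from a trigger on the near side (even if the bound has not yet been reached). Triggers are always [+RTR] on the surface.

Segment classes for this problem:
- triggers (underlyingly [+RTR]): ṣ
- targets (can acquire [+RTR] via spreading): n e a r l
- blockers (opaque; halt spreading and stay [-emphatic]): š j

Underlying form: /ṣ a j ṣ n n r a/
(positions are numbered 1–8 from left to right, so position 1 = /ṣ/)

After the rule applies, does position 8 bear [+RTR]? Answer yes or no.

no

From /ṣ/ at 1 rightward: 2 /a/ → [+RTR]; 3 /j/ blocks.
From /ṣ/ at 4 rightward: 5 /n/ → [+RTR]; 6 /n/ → [+RTR]; bound reached.
Targets with no active source: positions 7 8 stay [-emphatic].
[+RTR] positions on the surface: 1 2 4 5 6.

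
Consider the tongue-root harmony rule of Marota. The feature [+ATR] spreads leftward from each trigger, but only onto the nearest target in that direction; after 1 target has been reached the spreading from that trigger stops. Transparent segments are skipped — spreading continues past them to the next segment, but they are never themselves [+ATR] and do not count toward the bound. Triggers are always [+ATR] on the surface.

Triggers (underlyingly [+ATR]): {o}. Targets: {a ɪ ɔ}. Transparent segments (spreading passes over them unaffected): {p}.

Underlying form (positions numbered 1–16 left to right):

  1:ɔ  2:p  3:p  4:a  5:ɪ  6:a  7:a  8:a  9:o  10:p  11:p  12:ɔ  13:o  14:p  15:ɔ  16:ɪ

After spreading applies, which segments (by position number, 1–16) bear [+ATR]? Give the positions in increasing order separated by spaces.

8 9 12 13

From /o/ at 9 leftward: 8 /a/ → [+ATR]; bound reached.
From /o/ at 13 leftward: 12 /ɔ/ → [+ATR]; bound reached.
Targets with no active source: positions 1 4 5 6 7 15 16 stay [-ATR].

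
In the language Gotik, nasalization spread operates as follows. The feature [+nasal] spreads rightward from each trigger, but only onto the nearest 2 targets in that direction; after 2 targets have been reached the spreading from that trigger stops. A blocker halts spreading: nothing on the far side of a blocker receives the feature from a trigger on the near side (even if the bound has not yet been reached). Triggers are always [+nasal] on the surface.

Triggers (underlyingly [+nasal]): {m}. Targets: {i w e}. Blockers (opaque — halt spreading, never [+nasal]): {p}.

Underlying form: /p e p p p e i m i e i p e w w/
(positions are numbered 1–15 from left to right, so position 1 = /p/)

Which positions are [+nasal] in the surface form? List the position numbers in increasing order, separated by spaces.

8 9 10

From /m/ at 8 rightward: 9 /i/ → [+nasal]; 10 /e/ → [+nasal]; bound reached.
Targets with no active source: positions 2 6 7 11 13 14 15 stay [-nasal].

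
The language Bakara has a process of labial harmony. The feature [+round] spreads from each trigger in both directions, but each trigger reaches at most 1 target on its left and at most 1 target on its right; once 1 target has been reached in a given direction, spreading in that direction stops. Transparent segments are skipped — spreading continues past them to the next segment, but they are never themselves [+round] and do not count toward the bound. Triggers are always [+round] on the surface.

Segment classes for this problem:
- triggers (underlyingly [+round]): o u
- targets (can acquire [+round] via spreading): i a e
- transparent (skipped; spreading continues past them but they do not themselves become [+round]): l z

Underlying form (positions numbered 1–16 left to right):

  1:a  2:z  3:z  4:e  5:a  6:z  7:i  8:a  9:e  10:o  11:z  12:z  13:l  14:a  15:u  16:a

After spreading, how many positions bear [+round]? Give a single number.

5

From /o/ at 10 rightward: 11 /z/ transparent; 12 /z/ transparent; 13 /l/ transparent; 14 /a/ → [+round]; bound reached.
From /o/ at 10 leftward: 9 /e/ → [+round]; bound reached.
From /u/ at 15 rightward: 16 /a/ → [+round]; bound reached.
From /u/ at 15 leftward: 14 /a/ → [+round]; bound reached.
Targets with no active source: positions 1 4 5 7 8 stay [-round].
[+round] positions on the surface: 9 10 14 15 16.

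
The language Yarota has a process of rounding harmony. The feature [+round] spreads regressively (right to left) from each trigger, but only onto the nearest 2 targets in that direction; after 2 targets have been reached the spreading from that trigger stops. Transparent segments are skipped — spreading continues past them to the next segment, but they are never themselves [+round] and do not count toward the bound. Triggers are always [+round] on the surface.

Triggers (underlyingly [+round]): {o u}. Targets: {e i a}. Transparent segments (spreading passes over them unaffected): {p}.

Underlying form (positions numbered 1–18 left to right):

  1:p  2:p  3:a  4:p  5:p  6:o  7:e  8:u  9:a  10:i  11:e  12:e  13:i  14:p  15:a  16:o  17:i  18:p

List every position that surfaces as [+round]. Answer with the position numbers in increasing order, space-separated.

From /o/ at 6 leftward: 5 /p/ transparent; 4 /p/ transparent; 3 /a/ → [+round]; 2 /p/ transparent; 1 /p/ transparent; word edge.
From /u/ at 8 leftward: 7 /e/ → [+round]; 6 /o/ is itself a trigger — this domain ends here.
From /o/ at 16 leftward: 15 /a/ → [+round]; 14 /p/ transparent; 13 /i/ → [+round]; bound reached.
Targets with no active source: positions 9 10 11 12 17 stay [-round].

3 6 7 8 13 15 16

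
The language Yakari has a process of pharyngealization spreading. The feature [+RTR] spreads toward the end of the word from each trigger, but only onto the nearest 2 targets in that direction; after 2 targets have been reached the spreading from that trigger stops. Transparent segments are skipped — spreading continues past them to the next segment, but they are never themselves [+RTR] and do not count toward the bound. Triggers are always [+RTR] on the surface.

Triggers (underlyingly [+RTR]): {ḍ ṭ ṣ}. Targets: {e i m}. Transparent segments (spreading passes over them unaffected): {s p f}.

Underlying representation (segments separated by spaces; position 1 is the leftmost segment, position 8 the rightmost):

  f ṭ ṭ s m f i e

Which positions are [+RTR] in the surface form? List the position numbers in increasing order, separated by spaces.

2 3 5 7

From /ṭ/ at 2 rightward: 3 /ṭ/ is itself a trigger — this domain ends here.
From /ṭ/ at 3 rightward: 4 /s/ transparent; 5 /m/ → [+RTR]; 6 /f/ transparent; 7 /i/ → [+RTR]; bound reached.
Target with no active source: position 8 stays [-emphatic].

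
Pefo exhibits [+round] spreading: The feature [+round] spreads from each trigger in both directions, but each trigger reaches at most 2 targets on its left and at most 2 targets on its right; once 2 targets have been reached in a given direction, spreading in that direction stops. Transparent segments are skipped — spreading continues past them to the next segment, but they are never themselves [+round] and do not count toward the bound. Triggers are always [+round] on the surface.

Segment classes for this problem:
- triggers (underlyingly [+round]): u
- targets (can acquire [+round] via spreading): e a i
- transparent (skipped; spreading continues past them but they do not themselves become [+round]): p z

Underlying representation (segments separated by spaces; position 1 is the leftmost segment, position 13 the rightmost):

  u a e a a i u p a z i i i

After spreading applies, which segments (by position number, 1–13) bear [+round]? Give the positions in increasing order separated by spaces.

1 2 3 5 6 7 9 11

From /u/ at 1 rightward: 2 /a/ → [+round]; 3 /e/ → [+round]; bound reached.
From /u/ at 1 leftward: word edge.
From /u/ at 7 rightward: 8 /p/ transparent; 9 /a/ → [+round]; 10 /z/ transparent; 11 /i/ → [+round]; bound reached.
From /u/ at 7 leftward: 6 /i/ → [+round]; 5 /a/ → [+round]; bound reached.
Targets with no active source: positions 4 12 13 stay [-round].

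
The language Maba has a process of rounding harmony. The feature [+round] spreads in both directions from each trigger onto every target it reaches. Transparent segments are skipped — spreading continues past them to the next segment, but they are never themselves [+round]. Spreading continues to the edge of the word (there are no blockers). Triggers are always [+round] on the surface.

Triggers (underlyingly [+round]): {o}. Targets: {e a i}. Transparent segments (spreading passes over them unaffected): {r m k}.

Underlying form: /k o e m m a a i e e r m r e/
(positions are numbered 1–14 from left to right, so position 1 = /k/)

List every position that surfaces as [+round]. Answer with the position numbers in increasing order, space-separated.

From /o/ at 2 rightward: 3 /e/ → [+round]; 4 /m/ transparent; 5 /m/ transparent; 6 /a/ → [+round]; 7 /a/ → [+round]; 8 /i/ → [+round]; 9 /e/ → [+round]; 10 /e/ → [+round]; 11 /r/ transparent; 12 /m/ transparent; 13 /r/ transparent; 14 /e/ → [+round]; word edge.
From /o/ at 2 leftward: 1 /k/ transparent; word edge.

2 3 6 7 8 9 10 14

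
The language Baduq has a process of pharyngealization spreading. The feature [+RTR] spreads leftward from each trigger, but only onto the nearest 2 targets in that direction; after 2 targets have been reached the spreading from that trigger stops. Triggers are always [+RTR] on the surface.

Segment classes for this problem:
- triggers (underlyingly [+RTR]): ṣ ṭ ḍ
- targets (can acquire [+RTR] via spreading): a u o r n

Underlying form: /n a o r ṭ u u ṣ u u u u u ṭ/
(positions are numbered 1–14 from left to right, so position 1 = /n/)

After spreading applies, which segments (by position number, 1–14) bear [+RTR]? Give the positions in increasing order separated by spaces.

From /ṭ/ at 5 leftward: 4 /r/ → [+RTR]; 3 /o/ → [+RTR]; bound reached.
From /ṣ/ at 8 leftward: 7 /u/ → [+RTR]; 6 /u/ → [+RTR]; bound reached.
From /ṭ/ at 14 leftward: 13 /u/ → [+RTR]; 12 /u/ → [+RTR]; bound reached.
Targets with no active source: positions 1 2 9 10 11 stay [-emphatic].

3 4 5 6 7 8 12 13 14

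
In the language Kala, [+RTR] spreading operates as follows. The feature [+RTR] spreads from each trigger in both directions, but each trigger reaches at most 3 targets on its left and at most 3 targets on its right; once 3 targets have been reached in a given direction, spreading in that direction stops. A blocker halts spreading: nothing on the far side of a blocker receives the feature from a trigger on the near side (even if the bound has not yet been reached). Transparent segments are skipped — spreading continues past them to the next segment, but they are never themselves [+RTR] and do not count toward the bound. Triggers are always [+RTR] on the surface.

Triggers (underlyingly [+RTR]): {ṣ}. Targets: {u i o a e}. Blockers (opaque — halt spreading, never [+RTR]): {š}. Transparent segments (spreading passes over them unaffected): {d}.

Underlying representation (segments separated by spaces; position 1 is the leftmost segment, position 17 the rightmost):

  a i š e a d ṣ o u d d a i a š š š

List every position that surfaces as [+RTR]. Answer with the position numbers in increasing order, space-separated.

4 5 7 8 9 12

From /ṣ/ at 7 rightward: 8 /o/ → [+RTR]; 9 /u/ → [+RTR]; 10 /d/ transparent; 11 /d/ transparent; 12 /a/ → [+RTR]; bound reached.
From /ṣ/ at 7 leftward: 6 /d/ transparent; 5 /a/ → [+RTR]; 4 /e/ → [+RTR]; 3 /š/ blocks.
Targets with no active source: positions 1 2 13 14 stay [-emphatic].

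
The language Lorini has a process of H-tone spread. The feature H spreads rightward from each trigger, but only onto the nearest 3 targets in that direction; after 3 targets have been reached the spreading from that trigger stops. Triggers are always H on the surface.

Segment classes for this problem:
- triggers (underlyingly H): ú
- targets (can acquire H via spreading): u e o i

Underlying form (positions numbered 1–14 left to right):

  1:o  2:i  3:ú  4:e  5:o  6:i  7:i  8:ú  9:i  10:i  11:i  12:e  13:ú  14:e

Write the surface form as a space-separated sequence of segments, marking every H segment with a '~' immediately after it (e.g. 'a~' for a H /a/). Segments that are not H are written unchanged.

o i ú~ e~ o~ i~ i ú~ i~ i~ i~ e ú~ e~

From /ú/ at 3 rightward: 4 /e/ → H; 5 /o/ → H; 6 /i/ → H; bound reached.
From /ú/ at 8 rightward: 9 /i/ → H; 10 /i/ → H; 11 /i/ → H; bound reached.
From /ú/ at 13 rightward: 14 /e/ → H; word edge.
Targets with no active source: positions 1 2 7 12 stay [-high tone].
H positions on the surface: 3 4 5 6 8 9 10 11 13 14.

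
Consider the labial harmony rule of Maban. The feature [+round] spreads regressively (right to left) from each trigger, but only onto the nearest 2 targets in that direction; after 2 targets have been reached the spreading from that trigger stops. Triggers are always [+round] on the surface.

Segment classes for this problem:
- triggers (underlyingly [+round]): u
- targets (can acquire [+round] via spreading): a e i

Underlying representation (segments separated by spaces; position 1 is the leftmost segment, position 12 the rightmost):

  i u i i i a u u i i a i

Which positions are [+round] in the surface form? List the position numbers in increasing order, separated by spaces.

From /u/ at 2 leftward: 1 /i/ → [+round]; word edge.
From /u/ at 7 leftward: 6 /a/ → [+round]; 5 /i/ → [+round]; bound reached.
From /u/ at 8 leftward: 7 /u/ is itself a trigger — this domain ends here.
Targets with no active source: positions 3 4 9 10 11 12 stay [-round].

1 2 5 6 7 8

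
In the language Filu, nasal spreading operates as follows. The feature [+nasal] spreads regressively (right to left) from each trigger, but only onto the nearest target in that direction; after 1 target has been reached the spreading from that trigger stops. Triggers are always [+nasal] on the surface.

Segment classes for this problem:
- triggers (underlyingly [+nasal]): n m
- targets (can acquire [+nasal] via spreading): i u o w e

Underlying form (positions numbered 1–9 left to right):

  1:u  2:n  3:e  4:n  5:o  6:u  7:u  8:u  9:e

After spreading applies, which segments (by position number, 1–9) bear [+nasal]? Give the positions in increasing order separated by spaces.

From /n/ at 2 leftward: 1 /u/ → [+nasal]; bound reached.
From /n/ at 4 leftward: 3 /e/ → [+nasal]; bound reached.
Targets with no active source: positions 5 6 7 8 9 stay [-nasal].

1 2 3 4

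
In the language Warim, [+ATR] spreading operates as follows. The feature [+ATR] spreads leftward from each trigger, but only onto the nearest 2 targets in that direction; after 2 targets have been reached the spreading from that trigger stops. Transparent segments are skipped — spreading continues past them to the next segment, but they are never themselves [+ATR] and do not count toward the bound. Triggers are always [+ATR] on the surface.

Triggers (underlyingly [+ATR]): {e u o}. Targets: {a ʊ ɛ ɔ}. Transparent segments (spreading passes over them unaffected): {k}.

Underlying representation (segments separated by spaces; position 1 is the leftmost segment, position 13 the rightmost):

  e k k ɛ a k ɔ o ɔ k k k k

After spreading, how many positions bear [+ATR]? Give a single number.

4

From /e/ at 1 leftward: word edge.
From /o/ at 8 leftward: 7 /ɔ/ → [+ATR]; 6 /k/ transparent; 5 /a/ → [+ATR]; bound reached.
Targets with no active source: positions 4 9 stay [-ATR].
[+ATR] positions on the surface: 1 5 7 8.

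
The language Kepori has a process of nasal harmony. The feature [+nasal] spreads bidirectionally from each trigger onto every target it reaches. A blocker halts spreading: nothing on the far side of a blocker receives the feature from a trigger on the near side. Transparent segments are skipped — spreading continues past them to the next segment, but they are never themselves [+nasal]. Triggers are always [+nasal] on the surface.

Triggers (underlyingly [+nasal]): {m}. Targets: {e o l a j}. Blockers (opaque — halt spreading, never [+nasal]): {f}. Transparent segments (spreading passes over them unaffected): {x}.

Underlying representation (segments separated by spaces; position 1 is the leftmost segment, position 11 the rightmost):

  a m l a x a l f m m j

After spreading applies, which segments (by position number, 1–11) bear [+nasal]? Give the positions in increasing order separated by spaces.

From /m/ at 2 rightward: 3 /l/ → [+nasal]; 4 /a/ → [+nasal]; 5 /x/ transparent; 6 /a/ → [+nasal]; 7 /l/ → [+nasal]; 8 /f/ blocks.
From /m/ at 2 leftward: 1 /a/ → [+nasal]; word edge.
From /m/ at 9 rightward: 10 /m/ is itself a trigger — this domain ends here.
From /m/ at 9 leftward: 8 /f/ blocks.
From /m/ at 10 rightward: 11 /j/ → [+nasal]; word edge.
From /m/ at 10 leftward: 9 /m/ is itself a trigger — this domain ends here.

1 2 3 4 6 7 9 10 11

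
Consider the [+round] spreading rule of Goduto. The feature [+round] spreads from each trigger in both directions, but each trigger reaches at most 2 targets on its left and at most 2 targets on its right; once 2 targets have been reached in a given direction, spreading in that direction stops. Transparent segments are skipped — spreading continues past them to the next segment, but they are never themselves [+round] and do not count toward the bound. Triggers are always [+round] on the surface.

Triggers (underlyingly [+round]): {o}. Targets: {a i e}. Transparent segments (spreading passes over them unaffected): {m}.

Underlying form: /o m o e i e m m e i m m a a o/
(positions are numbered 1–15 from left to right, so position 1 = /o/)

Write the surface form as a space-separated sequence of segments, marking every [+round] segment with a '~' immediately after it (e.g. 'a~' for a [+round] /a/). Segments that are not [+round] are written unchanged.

o~ m o~ e~ i~ e m m e i m m a~ a~ o~

From /o/ at 1 rightward: 2 /m/ transparent; 3 /o/ is itself a trigger — this domain ends here.
From /o/ at 1 leftward: word edge.
From /o/ at 3 rightward: 4 /e/ → [+round]; 5 /i/ → [+round]; bound reached.
From /o/ at 3 leftward: 2 /m/ transparent; 1 /o/ is itself a trigger — this domain ends here.
From /o/ at 15 rightward: word edge.
From /o/ at 15 leftward: 14 /a/ → [+round]; 13 /a/ → [+round]; bound reached.
Targets with no active source: positions 6 9 10 stay [-round].
[+round] positions on the surface: 1 3 4 5 13 14 15.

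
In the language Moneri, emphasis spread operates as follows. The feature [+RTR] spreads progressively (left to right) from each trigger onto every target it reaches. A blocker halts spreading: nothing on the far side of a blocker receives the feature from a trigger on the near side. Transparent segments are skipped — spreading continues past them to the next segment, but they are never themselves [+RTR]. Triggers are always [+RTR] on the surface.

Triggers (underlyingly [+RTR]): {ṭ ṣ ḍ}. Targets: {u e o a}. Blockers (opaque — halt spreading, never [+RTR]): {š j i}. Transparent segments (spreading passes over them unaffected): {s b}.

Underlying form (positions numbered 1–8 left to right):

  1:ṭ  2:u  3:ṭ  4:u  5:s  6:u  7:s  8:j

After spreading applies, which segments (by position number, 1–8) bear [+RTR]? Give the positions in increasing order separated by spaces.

From /ṭ/ at 1 rightward: 2 /u/ → [+RTR]; 3 /ṭ/ is itself a trigger — this domain ends here.
From /ṭ/ at 3 rightward: 4 /u/ → [+RTR]; 5 /s/ transparent; 6 /u/ → [+RTR]; 7 /s/ transparent; 8 /j/ blocks.

1 2 3 4 6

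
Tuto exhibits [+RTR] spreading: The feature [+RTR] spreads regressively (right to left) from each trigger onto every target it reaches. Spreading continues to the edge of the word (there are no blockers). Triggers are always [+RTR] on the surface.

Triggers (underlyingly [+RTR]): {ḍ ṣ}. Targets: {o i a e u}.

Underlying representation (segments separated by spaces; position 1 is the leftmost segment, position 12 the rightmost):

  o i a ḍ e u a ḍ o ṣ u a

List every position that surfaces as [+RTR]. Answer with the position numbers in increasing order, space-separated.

From /ḍ/ at 4 leftward: 3 /a/ → [+RTR]; 2 /i/ → [+RTR]; 1 /o/ → [+RTR]; word edge.
From /ḍ/ at 8 leftward: 7 /a/ → [+RTR]; 6 /u/ → [+RTR]; 5 /e/ → [+RTR]; 4 /ḍ/ is itself a trigger — this domain ends here.
From /ṣ/ at 10 leftward: 9 /o/ → [+RTR]; 8 /ḍ/ is itself a trigger — this domain ends here.
Targets with no active source: positions 11 12 stay [-emphatic].

1 2 3 4 5 6 7 8 9 10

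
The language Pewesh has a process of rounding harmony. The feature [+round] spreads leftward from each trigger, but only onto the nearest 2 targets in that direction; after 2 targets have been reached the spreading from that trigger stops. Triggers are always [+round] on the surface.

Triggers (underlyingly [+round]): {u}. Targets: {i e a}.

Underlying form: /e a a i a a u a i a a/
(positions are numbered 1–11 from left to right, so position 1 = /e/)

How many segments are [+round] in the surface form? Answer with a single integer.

3

From /u/ at 7 leftward: 6 /a/ → [+round]; 5 /a/ → [+round]; bound reached.
Targets with no active source: positions 1 2 3 4 8 9 10 11 stay [-round].
[+round] positions on the surface: 5 6 7.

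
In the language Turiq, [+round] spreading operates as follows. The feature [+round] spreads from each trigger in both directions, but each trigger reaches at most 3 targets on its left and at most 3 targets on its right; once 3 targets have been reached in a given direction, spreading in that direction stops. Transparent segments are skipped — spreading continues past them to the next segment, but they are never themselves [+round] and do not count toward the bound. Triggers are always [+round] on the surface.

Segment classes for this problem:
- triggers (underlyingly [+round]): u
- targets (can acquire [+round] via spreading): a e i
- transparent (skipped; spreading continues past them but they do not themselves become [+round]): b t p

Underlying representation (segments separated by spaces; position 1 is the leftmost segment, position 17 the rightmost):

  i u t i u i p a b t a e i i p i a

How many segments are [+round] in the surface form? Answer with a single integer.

From /u/ at 2 rightward: 3 /t/ transparent; 4 /i/ → [+round]; 5 /u/ is itself a trigger — this domain ends here.
From /u/ at 2 leftward: 1 /i/ → [+round]; word edge.
From /u/ at 5 rightward: 6 /i/ → [+round]; 7 /p/ transparent; 8 /a/ → [+round]; 9 /b/ transparent; 10 /t/ transparent; 11 /a/ → [+round]; bound reached.
From /u/ at 5 leftward: 4 /i/ → [+round]; 3 /t/ transparent; 2 /u/ is itself a trigger — this domain ends here.
Targets with no active source: positions 12 13 14 16 17 stay [-round].
[+round] positions on the surface: 1 2 4 5 6 8 11.

7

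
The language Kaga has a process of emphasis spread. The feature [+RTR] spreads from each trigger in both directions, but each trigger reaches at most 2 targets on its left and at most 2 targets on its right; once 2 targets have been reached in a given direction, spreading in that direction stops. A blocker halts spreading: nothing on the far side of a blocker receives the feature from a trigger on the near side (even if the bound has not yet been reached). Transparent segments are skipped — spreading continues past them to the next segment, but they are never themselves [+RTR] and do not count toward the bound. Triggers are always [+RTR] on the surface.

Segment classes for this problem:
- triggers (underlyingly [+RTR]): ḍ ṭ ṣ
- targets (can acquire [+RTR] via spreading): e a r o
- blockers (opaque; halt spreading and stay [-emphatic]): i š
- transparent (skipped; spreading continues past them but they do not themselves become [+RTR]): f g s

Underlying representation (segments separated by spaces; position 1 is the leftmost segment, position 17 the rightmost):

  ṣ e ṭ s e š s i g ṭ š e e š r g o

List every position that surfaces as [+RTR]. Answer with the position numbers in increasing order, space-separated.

From /ṣ/ at 1 rightward: 2 /e/ → [+RTR]; 3 /ṭ/ is itself a trigger — this domain ends here.
From /ṣ/ at 1 leftward: word edge.
From /ṭ/ at 3 rightward: 4 /s/ transparent; 5 /e/ → [+RTR]; 6 /š/ blocks.
From /ṭ/ at 3 leftward: 2 /e/ → [+RTR]; 1 /ṣ/ is itself a trigger — this domain ends here.
From /ṭ/ at 10 rightward: 11 /š/ blocks.
From /ṭ/ at 10 leftward: 9 /g/ transparent; 8 /i/ blocks.
Targets with no active source: positions 12 13 15 17 stay [-emphatic].

1 2 3 5 10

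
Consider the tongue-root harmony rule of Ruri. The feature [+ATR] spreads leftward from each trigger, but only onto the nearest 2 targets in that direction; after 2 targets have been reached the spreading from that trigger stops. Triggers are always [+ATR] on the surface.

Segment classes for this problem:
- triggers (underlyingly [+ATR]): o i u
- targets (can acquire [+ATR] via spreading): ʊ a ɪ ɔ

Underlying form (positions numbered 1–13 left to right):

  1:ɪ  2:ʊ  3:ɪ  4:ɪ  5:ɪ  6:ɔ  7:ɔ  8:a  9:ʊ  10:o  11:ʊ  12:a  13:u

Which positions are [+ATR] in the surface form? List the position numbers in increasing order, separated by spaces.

From /o/ at 10 leftward: 9 /ʊ/ → [+ATR]; 8 /a/ → [+ATR]; bound reached.
From /u/ at 13 leftward: 12 /a/ → [+ATR]; 11 /ʊ/ → [+ATR]; bound reached.
Targets with no active source: positions 1 2 3 4 5 6 7 stay [-ATR].

8 9 10 11 12 13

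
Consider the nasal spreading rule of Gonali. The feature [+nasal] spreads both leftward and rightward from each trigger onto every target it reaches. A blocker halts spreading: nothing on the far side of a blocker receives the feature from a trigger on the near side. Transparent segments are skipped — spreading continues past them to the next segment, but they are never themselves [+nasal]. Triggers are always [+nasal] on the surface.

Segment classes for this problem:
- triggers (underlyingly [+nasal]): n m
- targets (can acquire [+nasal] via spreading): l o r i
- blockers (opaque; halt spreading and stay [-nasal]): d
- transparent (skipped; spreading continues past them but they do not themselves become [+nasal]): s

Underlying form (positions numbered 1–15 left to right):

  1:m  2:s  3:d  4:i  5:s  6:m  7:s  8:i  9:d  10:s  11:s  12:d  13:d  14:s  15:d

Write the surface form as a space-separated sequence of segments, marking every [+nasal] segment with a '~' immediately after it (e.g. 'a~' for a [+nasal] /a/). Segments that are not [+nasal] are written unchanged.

From /m/ at 1 rightward: 2 /s/ transparent; 3 /d/ blocks.
From /m/ at 1 leftward: word edge.
From /m/ at 6 rightward: 7 /s/ transparent; 8 /i/ → [+nasal]; 9 /d/ blocks.
From /m/ at 6 leftward: 5 /s/ transparent; 4 /i/ → [+nasal]; 3 /d/ blocks.
[+nasal] positions on the surface: 1 4 6 8.

m~ s d i~ s m~ s i~ d s s d d s d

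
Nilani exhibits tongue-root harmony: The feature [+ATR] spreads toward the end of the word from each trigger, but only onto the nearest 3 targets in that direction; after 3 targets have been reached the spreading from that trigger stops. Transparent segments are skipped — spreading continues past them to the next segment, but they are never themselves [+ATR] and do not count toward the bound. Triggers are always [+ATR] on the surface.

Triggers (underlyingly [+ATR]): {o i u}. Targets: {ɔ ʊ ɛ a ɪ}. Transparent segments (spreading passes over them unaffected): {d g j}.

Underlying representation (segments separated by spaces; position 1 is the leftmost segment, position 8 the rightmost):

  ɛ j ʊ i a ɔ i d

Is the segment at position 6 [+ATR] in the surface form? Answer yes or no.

From /i/ at 4 rightward: 5 /a/ → [+ATR]; 6 /ɔ/ → [+ATR]; 7 /i/ is itself a trigger — this domain ends here.
From /i/ at 7 rightward: 8 /d/ transparent; word edge.
Targets with no active source: positions 1 3 stay [-ATR].
[+ATR] positions on the surface: 4 5 6 7.

yes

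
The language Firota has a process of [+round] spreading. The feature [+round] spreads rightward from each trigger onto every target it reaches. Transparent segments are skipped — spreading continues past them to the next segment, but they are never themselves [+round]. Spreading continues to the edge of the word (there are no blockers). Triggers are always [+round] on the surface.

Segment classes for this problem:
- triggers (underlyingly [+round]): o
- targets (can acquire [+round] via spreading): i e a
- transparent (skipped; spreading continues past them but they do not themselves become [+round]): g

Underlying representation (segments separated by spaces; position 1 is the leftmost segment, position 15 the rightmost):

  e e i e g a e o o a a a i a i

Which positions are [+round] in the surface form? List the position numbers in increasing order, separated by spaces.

8 9 10 11 12 13 14 15

From /o/ at 8 rightward: 9 /o/ is itself a trigger — this domain ends here.
From /o/ at 9 rightward: 10 /a/ → [+round]; 11 /a/ → [+round]; 12 /a/ → [+round]; 13 /i/ → [+round]; 14 /a/ → [+round]; 15 /i/ → [+round]; word edge.
Targets with no active source: positions 1 2 3 4 6 7 stay [-round].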